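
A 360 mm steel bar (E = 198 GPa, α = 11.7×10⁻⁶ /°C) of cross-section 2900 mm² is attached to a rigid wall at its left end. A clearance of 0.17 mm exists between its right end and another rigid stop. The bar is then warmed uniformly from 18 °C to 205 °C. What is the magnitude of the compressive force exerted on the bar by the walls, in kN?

P ≈ 985 kN

Free thermal elongation = αΔT L = 11.7×10⁻⁶ × 187 × 360 = 0.7876 mm.
This exceeds the 0.17 mm gap, so the wall pushes back. The portion of expansion that must be recovered elastically is δ_free − gap = 0.7876 − 0.17 = 0.6176 mm.
Compatibility: PL/(AE) = 0.6176 mm, so σ = P/A = E × (0.6176/360) = 339.7 MPa.
Force on the wall = σA = 339.7 × 2900 mm² = 985.1 kN.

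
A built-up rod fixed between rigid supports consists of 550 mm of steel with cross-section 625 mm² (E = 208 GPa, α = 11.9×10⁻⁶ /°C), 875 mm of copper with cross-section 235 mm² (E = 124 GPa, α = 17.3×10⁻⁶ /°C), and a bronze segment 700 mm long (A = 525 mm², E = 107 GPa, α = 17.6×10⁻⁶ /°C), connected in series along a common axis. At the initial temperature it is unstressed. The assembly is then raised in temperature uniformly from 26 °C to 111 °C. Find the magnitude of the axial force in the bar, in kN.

Free thermal expansion of the whole bar: Σ αᵢΔT Lᵢ = 11.9×10⁻⁶×85×550 + 17.3×10⁻⁶×85×875 + 17.6×10⁻⁶×85×700 = 2.89 mm.
The rigid supports impose zero overall length change; the single axial force P common to all segments must satisfy P Σ Lᵢ/(AᵢEᵢ) = δ_free.
The series flexibility is Σ Lᵢ/(AᵢEᵢ) = 550/(625×208×10³) + 875/(235×124×10³) + 700/(525×107×10³) = 4.672×10⁻⁵ mm/N.
Hence P = δ_free / Σ(L/AE) = 2.89/4.672×10⁻⁵ = 61.86 kN (compressive).

P ≈ 61.9 kN (compressive)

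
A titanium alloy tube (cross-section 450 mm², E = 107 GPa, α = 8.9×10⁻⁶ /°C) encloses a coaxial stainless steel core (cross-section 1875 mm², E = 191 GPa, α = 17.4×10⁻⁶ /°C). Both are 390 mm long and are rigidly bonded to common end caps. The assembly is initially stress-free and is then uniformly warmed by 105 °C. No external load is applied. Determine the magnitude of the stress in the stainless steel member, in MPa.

σ ≈ 20.2 MPa (compressive)

The stainless steel has the larger α, so on heating it would change length more than the titanium alloy if both were free. The rigid plates force a common final length, so the stainless steel is put into compression and the titanium alloy into tension, with equal and opposite forces P (no external load).
Setting the final lengths equal and cancelling L: (α₁ − α₂)ΔT = P/(A₁E₁) + P/(A₂E₂).
|α₁ − α₂|·ΔT = 8.5×10⁻⁶ × 105 = 0.0008925.
1/(A₁E₁) + 1/(A₂E₂) = 1/(450×107×10³) + 1/(1875×191×10³) = 2.356×10⁻⁸ N⁻¹.
So P = 0.0008925 / 2.356×10⁻⁸ = 37.88 kN.
σ_{stainless steel} = P/A₂ = 37880/1875 = 20.2 MPa, compressive.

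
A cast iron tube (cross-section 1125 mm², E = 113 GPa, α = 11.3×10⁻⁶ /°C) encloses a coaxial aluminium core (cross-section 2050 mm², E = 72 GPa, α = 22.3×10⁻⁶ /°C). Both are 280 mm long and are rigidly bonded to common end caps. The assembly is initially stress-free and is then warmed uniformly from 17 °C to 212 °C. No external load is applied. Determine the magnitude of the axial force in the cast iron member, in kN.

The aluminium has the larger α, so on heating it would change length more than the cast iron if both were free. The rigid plates force a common final length, so the aluminium is put into compression and the cast iron into tension, with equal and opposite forces P (no external load).
Equating the net (thermal + elastic) strains gives |α₁ − α₂|·ΔT = P·[1/(A₁E₁) + 1/(A₂E₂)].
|α₁ − α₂|·ΔT = 11×10⁻⁶ × 195 = 0.002145.
1/(A₁E₁) + 1/(A₂E₂) = 1/(1125×113×10³) + 1/(2050×72×10³) = 1.464×10⁻⁸ N⁻¹.
So P = 0.002145 / 1.464×10⁻⁸ = 146.5 kN.

P ≈ 147 kN (tensile in the cast iron)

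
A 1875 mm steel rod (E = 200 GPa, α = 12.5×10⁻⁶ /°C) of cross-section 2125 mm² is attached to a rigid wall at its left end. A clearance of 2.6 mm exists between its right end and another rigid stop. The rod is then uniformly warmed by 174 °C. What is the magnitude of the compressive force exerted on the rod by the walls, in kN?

P ≈ 335 kN

Free thermal elongation = αΔT L = 12.5×10⁻⁶ × 174 × 1875 = 4.078 mm.
After closing the 2.6 mm clearance, 4.078 − 2.6 = 1.478 mm of expansion remains to be suppressed by the wall.
Compatibility: PL/(AE) = 1.478 mm, so σ = P/A = E × (1.478/1875) = 157.7 MPa.
P = σA = 157.7 × 2125 = 335 kN.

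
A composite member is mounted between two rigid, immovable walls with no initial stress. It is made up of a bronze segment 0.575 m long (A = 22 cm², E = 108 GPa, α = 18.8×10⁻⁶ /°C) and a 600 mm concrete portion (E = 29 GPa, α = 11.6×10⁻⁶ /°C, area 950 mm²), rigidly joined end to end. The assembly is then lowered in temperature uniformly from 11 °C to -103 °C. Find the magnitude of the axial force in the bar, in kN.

P ≈ 83.7 kN (tensile)

If the supports were absent, the total length change would be Σ αᵢΔT Lᵢ = 18.8×10⁻⁶×114×575 + 11.6×10⁻⁶×114×600 = 2.026 mm.
Since the ends are fixed, an axial force P builds up, equal in every segment, with P · Σ Lᵢ/(AᵢEᵢ) = δ_free.
The series flexibility is Σ Lᵢ/(AᵢEᵢ) = 575/(2200×108×10³) + 600/(950×29×10³) = 2.42×10⁻⁵ mm/N.
P = 2.026 / 2.42×10⁻⁵ = 83710 N = 83.71 kN, tensile.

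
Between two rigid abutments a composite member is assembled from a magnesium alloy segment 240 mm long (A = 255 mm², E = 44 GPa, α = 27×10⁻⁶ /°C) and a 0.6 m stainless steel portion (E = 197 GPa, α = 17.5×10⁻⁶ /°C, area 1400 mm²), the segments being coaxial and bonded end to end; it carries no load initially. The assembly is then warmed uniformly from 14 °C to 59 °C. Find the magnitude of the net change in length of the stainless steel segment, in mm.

|ΔL| ≈ 0.402 mm

If the supports were absent, the total length change would be Σ αᵢΔT Lᵢ = 27×10⁻⁶×45×240 + 17.5×10⁻⁶×45×600 = 0.7641 mm.
The walls prevent any net length change, so an axial force P (same in every segment) develops. Compatibility: P · Σ Lᵢ/(AᵢEᵢ) = δ_free.
The series flexibility is Σ Lᵢ/(AᵢEᵢ) = 240/(255×44×10³) + 600/(1400×197×10³) = 2.357×10⁻⁵ mm/N.
Hence P = δ_free / Σ(L/AE) = 0.7641/2.357×10⁻⁵ = 32.42 kN (compressive).
For the stainless steel segment, free thermal change = 17.5×10⁻⁶×45×600 = 0.4725 mm and elastic change from P = 32420×600/(1400×197×10³) = 0.07054 mm; these oppose, so the net change is 0.402 mm (segment lengthens).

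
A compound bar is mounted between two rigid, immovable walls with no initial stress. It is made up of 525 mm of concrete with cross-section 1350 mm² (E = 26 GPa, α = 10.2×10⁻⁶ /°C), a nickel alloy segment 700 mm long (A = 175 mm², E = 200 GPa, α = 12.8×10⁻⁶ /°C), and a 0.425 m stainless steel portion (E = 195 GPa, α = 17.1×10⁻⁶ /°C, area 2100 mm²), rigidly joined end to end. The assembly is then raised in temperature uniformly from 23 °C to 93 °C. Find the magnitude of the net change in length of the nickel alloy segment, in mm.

If the supports were absent, the total length change would be Σ αᵢΔT Lᵢ = 10.2×10⁻⁶×70×525 + 12.8×10⁻⁶×70×700 + 17.1×10⁻⁶×70×425 = 1.511 mm.
The rigid supports impose zero overall length change; the single axial force P common to all segments must satisfy P Σ Lᵢ/(AᵢEᵢ) = δ_free.
The series flexibility is Σ Lᵢ/(AᵢEᵢ) = 525/(1350×26×10³) + 700/(175×200×10³) + 425/(2100×195×10³) = 3.6×10⁻⁵ mm/N.
Hence P = δ_free / Σ(L/AE) = 1.511/3.6×10⁻⁵ = 41.97 kN (compressive).
For the nickel alloy segment, free thermal change = 12.8×10⁻⁶×70×700 = 0.6272 mm and elastic change from P = 41970×700/(175×200×10³) = 0.8394 mm; these oppose, so the net change is 0.212 mm (segment shortens).

|ΔL| ≈ 0.212 mm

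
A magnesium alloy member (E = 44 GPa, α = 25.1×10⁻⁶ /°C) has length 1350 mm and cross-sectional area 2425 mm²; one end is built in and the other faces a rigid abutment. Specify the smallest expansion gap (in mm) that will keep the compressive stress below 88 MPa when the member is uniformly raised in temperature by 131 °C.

Free expansion if unrestrained: δ_free = αΔT L = 25.1×10⁻⁶ × 131 × 1350 = 4.439 mm.
At the allowable stress the elastic shortening the wall may impose is σL/E = 88 × 1350 / (44×10³) = 2.7 mm.
So the gap has to take up the difference, g_min = δ_free − σL/E = 4.439 − 2.7 = 1.739 mm.

g ≈ 1.74 mm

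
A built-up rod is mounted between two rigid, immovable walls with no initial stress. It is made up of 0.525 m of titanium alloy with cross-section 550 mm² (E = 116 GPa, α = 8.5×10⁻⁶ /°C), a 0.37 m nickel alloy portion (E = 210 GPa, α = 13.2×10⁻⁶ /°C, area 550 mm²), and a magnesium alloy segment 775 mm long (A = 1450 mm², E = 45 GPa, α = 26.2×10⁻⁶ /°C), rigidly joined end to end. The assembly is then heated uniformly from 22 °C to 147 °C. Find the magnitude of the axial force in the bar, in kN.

P ≈ 159 kN (compressive)

With the walls removed the bar would change length by δ_free = Σ αᵢΔT Lᵢ = 8.5×10⁻⁶×125×525 + 13.2×10⁻⁶×125×370 + 26.2×10⁻⁶×125×775 = 3.706 mm.
The rigid supports impose zero overall length change; the single axial force P common to all segments must satisfy P Σ Lᵢ/(AᵢEᵢ) = δ_free.
Σ Lᵢ/(AᵢEᵢ) = 525/(550×116×10³) + 370/(550×210×10³) + 775/(1450×45×10³) = 2.331×10⁻⁵ mm/N.
P = 3.706 / 2.331×10⁻⁵ = 159000 N = 159 kN, compressive.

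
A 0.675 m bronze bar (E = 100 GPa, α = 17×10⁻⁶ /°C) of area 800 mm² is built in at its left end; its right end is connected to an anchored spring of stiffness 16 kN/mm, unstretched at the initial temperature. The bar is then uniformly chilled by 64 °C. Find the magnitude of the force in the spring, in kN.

P ≈ 10.4 kN

Free thermal contraction: δ_free = αΔT L = 17×10⁻⁶ × 64 × 675 = 0.7344 mm.
With a force P in the spring, the elastic change of the bar is PL/(AE) and that of the spring is P/k; compatibility requires their sum to equal δ_free.
So P = δ_free / [L/(AE) + 1/k] = 0.7344 / [ 675/(800×100×10³) + 1/(16×10³) ].
P = 0.7344 / 7.094×10⁻⁵ = 10350 N.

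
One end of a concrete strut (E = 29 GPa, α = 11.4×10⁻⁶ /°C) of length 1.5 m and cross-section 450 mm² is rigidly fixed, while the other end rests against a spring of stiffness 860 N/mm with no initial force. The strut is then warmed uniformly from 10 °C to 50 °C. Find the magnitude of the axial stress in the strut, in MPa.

If the spring were absent the strut would lengthen by αΔT L = 11.4×10⁻⁶ × 40 × 1500 = 0.684 mm.
Let P be the compressive force at the spring. The strut shortens elastically by PL/(AE) and the spring compresses by P/k; together these equal δ_free.
So P = δ_free / [L/(AE) + 1/k] = 0.684 / [ 1500/(450×29×10³) + 1/(860) ].
P = 0.684 / 0.001278 = 535.3 N.
σ = P/A = 535.3/450 = 1.19 MPa.

σ ≈ 1.19 MPa (compressive)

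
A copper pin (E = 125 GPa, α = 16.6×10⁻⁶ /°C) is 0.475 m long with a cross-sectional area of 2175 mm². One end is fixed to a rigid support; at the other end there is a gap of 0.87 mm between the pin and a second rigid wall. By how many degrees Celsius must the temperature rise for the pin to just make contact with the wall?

ΔT ≈ 110 °C

The gap closes when αΔT L = 0.87 mm, since the pin is still unstressed at that instant.
ΔT = 0.87 / (16.6×10⁻⁶ × 475) = 110.3 °C.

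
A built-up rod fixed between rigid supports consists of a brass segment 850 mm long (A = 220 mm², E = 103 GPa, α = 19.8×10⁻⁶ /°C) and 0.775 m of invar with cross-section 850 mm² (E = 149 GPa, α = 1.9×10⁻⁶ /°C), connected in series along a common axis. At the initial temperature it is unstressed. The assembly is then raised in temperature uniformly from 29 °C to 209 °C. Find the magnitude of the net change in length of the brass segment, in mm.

|ΔL| ≈ 0.197 mm

Free thermal expansion of the whole bar: Σ αᵢΔT Lᵢ = 19.8×10⁻⁶×180×850 + 1.9×10⁻⁶×180×775 = 3.294 mm.
Since the ends are fixed, an axial force P builds up, equal in every segment, with P · Σ Lᵢ/(AᵢEᵢ) = δ_free.
Σ Lᵢ/(AᵢEᵢ) = 850/(220×103×10³) + 775/(850×149×10³) = 4.363×10⁻⁵ mm/N.
P = 3.294 / 4.363×10⁻⁵ = 75510 N = 75.51 kN, compressive.
For the brass segment, free thermal change = 19.8×10⁻⁶×180×850 = 3.029 mm and elastic change from P = 75510×850/(220×103×10³) = 2.832 mm; these oppose, so the net change is 0.197 mm (segment lengthens).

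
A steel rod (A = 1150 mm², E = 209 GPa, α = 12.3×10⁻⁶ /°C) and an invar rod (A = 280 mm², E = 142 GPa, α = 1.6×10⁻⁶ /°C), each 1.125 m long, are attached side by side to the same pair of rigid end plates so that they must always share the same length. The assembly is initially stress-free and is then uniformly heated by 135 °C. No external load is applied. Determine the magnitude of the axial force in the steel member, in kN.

Both members must finish at the same length. With the larger α, the steel tends to over-expand; the plates restrain it, putting the steel in compression and the invar in tension. With no external load the two internal forces are equal and opposite, magnitude P.
Setting the final lengths equal and cancelling L: (α₁ − α₂)ΔT = P/(A₁E₁) + P/(A₂E₂).
|α₁ − α₂|·ΔT = 10.7×10⁻⁶ × 135 = 0.001445.
1/(A₁E₁) + 1/(A₂E₂) = 1/(1150×209×10³) + 1/(280×142×10³) = 2.931×10⁻⁸ N⁻¹.
So P = 0.001445 / 2.931×10⁻⁸ = 49.28 kN.

P ≈ 49.3 kN (compressive in the steel)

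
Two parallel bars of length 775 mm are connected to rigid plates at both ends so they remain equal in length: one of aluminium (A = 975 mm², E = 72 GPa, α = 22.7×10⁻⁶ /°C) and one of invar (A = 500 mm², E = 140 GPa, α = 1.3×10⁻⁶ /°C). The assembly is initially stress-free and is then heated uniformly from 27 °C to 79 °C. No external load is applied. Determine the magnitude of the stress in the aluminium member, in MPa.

Equilibrium of a rigid end plate with no external load gives equal and opposite internal forces ±P in the two members. Since α_{aluminium} > α_{invar}, heating drives the aluminium into compression and the invar into tension.
Compatibility of the two members (thermal + elastic change equal): (α₁ − α₂)ΔT = P·[1/(A₁E₁) + 1/(A₂E₂)].
|α₁ − α₂|·ΔT = 21.4×10⁻⁶ × 52 = 0.001113.
1/(A₁E₁) + 1/(A₂E₂) = 1/(975×72×10³) + 1/(500×140×10³) = 2.853×10⁻⁸ N⁻¹.
P = 0.001113 / 2.853×10⁻⁸ = 39000 N = 39 kN.
σ_{aluminium} = P/A₁ = 39000/975 = 40 MPa, compressive.

σ ≈ 40 MPa (compressive)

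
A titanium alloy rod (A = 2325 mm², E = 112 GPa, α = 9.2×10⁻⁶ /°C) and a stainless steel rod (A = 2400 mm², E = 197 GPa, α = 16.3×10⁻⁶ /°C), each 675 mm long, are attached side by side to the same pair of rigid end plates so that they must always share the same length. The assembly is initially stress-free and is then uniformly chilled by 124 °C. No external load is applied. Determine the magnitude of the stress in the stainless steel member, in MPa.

Both members must finish at the same length. With the larger α, the stainless steel tends to over-contract; the plates restrain it, putting the stainless steel in tension and the titanium alloy in compression. With no external load the two internal forces are equal and opposite, magnitude P.
Setting the final lengths equal and cancelling L: (α₁ − α₂)ΔT = P/(A₁E₁) + P/(A₂E₂).
|α₁ − α₂|·ΔT = 7.1×10⁻⁶ × 124 = 0.0008804.
1/(A₁E₁) + 1/(A₂E₂) = 1/(2325×112×10³) + 1/(2400×197×10³) = 5.955×10⁻⁹ N⁻¹.
So P = 0.0008804 / 5.955×10⁻⁹ = 147.8 kN.
σ_{stainless steel} = P/A₂ = 147800/2400 = 61.6 MPa, tensile.

σ ≈ 61.6 MPa (tensile)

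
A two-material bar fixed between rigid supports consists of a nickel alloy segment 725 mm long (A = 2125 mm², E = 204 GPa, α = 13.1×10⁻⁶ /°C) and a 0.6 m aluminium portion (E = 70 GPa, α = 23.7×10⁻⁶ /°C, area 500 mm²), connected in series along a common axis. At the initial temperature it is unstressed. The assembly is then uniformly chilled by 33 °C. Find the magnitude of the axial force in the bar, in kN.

Free thermal contraction of the whole bar: Σ αᵢΔT Lᵢ = 13.1×10⁻⁶×33×725 + 23.7×10⁻⁶×33×600 = 0.7827 mm.
The rigid supports impose zero overall length change; the single axial force P common to all segments must satisfy P Σ Lᵢ/(AᵢEᵢ) = δ_free.
The series flexibility is Σ Lᵢ/(AᵢEᵢ) = 725/(2125×204×10³) + 600/(500×70×10³) = 1.882×10⁻⁵ mm/N.
P = 0.7827 / 1.882×10⁻⁵ = 41600 N = 41.6 kN, tensile.

P ≈ 41.6 kN (tensile)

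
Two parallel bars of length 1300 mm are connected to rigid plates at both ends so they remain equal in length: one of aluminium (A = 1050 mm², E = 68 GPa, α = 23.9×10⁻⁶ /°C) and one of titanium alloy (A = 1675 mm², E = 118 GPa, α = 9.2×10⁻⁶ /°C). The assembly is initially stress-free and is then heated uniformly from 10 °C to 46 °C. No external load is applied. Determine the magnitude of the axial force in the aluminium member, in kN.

The aluminium has the larger α, so on heating it would change length more than the titanium alloy if both were free. The rigid plates force a common final length, so the aluminium is put into compression and the titanium alloy into tension, with equal and opposite forces P (no external load).
Setting the final lengths equal and cancelling L: (α₁ − α₂)ΔT = P/(A₁E₁) + P/(A₂E₂).
|α₁ − α₂|·ΔT = 14.7×10⁻⁶ × 36 = 0.0005292.
1/(A₁E₁) + 1/(A₂E₂) = 1/(1050×68×10³) + 1/(1675×118×10³) = 1.907×10⁻⁸ N⁻¹.
So P = 0.0005292 / 1.907×10⁻⁸ = 27.76 kN.

P ≈ 27.8 kN (compressive in the aluminium)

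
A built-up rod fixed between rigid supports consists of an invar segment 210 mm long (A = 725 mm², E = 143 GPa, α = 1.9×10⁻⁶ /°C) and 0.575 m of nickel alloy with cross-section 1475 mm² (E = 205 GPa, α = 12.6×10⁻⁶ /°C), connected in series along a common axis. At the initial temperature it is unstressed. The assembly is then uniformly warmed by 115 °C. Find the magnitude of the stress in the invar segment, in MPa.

If the supports were absent, the total length change would be Σ αᵢΔT Lᵢ = 1.9×10⁻⁶×115×210 + 12.6×10⁻⁶×115×575 = 0.8791 mm.
The rigid supports impose zero overall length change; the single axial force P common to all segments must satisfy P Σ Lᵢ/(AᵢEᵢ) = δ_free.
Σ Lᵢ/(AᵢEᵢ) = 210/(725×143×10³) + 575/(1475×205×10³) = 3.927×10⁻⁶ mm/N.
Hence P = δ_free / Σ(L/AE) = 0.8791/3.927×10⁻⁶ = 223.8 kN (compressive).
σ_{invar} = P / A = 223800 / 725 = 308.7 MPa.

σ ≈ 309 MPa (compressive)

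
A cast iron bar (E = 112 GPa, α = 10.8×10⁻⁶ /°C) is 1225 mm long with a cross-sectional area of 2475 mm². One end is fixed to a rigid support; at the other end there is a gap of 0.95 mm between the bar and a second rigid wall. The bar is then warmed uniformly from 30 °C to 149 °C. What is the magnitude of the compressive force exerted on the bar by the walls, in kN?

If the wall were absent the bar would grow by αΔT L = 10.8×10⁻⁶ × 119 × 1225 = 1.574 mm.
After closing the 0.95 mm clearance, 1.574 − 0.95 = 0.6244 mm of expansion remains to be suppressed by the wall.
Compatibility: PL/(AE) = 0.6244 mm, so σ = P/A = E × (0.6244/1225) = 57.09 MPa.
Force on the wall = σA = 57.09 × 2475 mm² = 141.3 kN.

P ≈ 141 kN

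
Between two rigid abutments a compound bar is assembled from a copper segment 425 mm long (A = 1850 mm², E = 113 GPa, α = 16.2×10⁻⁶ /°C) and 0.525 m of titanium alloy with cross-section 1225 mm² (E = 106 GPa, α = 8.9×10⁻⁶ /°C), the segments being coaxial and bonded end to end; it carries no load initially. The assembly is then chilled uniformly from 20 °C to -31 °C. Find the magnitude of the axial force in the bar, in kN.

If the supports were absent, the total length change would be Σ αᵢΔT Lᵢ = 16.2×10⁻⁶×51×425 + 8.9×10⁻⁶×51×525 = 0.5894 mm.
Since the ends are fixed, an axial force P builds up, equal in every segment, with P · Σ Lᵢ/(AᵢEᵢ) = δ_free.
Σ Lᵢ/(AᵢEᵢ) = 425/(1850×113×10³) + 525/(1225×106×10³) = 6.076×10⁻⁶ mm/N.
Hence P = δ_free / Σ(L/AE) = 0.5894/6.076×10⁻⁶ = 97.01 kN (tensile).

P ≈ 97 kN (tensile)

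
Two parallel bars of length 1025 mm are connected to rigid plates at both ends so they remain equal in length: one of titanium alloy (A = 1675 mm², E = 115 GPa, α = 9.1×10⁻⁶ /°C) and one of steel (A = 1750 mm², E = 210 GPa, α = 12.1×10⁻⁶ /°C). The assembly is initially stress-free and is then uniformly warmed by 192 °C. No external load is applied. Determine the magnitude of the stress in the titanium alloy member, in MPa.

σ ≈ 43.5 MPa (tensile)

Both members must finish at the same length. With the larger α, the steel tends to over-expand; the plates restrain it, putting the steel in compression and the titanium alloy in tension. With no external load the two internal forces are equal and opposite, magnitude P.
Equating the net (thermal + elastic) strains gives |α₁ − α₂|·ΔT = P·[1/(A₁E₁) + 1/(A₂E₂)].
|α₁ − α₂|·ΔT = 3×10⁻⁶ × 192 = 0.000576.
1/(A₁E₁) + 1/(A₂E₂) = 1/(1675×115×10³) + 1/(1750×210×10³) = 7.913×10⁻⁹ N⁻¹.
P = 0.000576 / 7.913×10⁻⁹ = 72800 N = 72.8 kN.
σ_{titanium alloy} = P/A₁ = 72800/1675 = 43.46 MPa, tensile.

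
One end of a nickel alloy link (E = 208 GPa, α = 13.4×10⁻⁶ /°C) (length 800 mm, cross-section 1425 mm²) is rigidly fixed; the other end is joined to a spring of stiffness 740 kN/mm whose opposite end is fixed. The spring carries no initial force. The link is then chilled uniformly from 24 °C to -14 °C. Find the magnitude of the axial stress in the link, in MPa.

If the spring were absent the link would shorten by αΔT L = 13.4×10⁻⁶ × 38 × 800 = 0.4074 mm.
Let P be the tensile force in the spring. The link extends elastically by PL/(AE) and the spring stretches by P/k; together these equal δ_free.
P [ L/(AE) + 1/k ] = δ_free → P [ 800/(1425×208×10³) + 1/(740×10³) ] = 0.4074.
P = 0.4074 / 4.05×10⁻⁶ = 100600 N.
σ = P/A = 100600/1425 = 70.58 MPa.

σ ≈ 70.6 MPa (tensile)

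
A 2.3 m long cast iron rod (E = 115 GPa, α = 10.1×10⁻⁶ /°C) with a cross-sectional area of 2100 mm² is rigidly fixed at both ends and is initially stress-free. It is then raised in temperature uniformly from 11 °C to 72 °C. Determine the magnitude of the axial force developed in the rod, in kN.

P ≈ 149 kN (compressive)

With zero net strain, σ = E·αΔT = 115 GPa × 10.1×10⁻⁶ × 61 = 70.85 MPa.
Axial force P = σA = 70.85 × 2100 = 148800 N = 148.8 kN, compressive.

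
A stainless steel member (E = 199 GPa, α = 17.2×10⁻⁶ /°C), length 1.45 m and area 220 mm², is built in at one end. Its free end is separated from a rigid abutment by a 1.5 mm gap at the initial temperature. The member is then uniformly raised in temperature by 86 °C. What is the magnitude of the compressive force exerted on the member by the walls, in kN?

P ≈ 19.5 kN

If the wall were absent the member would grow by αΔT L = 17.2×10⁻⁶ × 86 × 1450 = 2.145 mm.
This exceeds the 1.5 mm gap, so the wall pushes back. The portion of expansion that must be recovered elastically is δ_free − gap = 2.145 − 1.5 = 0.6448 mm.
That suppressed elongation corresponds to σ = E·Δ/L = 199×10³ × 0.6448/1450 = 88.5 MPa.
P = σA = 88.5 × 220 = 19.47 kN.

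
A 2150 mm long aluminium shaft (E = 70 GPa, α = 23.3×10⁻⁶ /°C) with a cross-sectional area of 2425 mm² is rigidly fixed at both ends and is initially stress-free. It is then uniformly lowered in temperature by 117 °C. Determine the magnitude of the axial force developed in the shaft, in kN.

Full restraint means ε = 0, so the stress is σ = EαΔT = 70×10³ × 23.3×10⁻⁶ × 117 = 190.8 MPa.
P = AEαΔT = 2425 × 70×10³ × 23.3×10⁻⁶ × 117 = 462.8 kN (tensile).

P ≈ 463 kN (tensile)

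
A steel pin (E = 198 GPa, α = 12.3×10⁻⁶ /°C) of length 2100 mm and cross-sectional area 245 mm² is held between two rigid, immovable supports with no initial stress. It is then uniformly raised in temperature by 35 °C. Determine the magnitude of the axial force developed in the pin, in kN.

The ends cannot move, so σ = EαΔT = 198×10³ × 12.3×10⁻⁶ × 35 = 85.24 MPa.
Axial force P = σA = 85.24 × 245 = 20880 N = 20.88 kN, compressive.

P ≈ 20.9 kN (compressive)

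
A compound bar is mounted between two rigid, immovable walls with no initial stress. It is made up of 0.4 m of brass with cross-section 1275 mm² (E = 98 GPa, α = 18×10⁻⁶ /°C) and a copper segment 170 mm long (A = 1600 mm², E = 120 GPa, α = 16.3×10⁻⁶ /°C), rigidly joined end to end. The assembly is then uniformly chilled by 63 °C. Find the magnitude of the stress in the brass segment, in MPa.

If the supports were absent, the total length change would be Σ αᵢΔT Lᵢ = 18×10⁻⁶×63×400 + 16.3×10⁻⁶×63×170 = 0.6282 mm.
The walls prevent any net length change, so an axial force P (same in every segment) develops. Compatibility: P · Σ Lᵢ/(AᵢEᵢ) = δ_free.
The series flexibility is Σ Lᵢ/(AᵢEᵢ) = 400/(1275×98×10³) + 170/(1600×120×10³) = 4.087×10⁻⁶ mm/N.
Hence P = δ_free / Σ(L/AE) = 0.6282/4.087×10⁻⁶ = 153.7 kN (tensile).
σ_{brass} = P / A = 153700 / 1275 = 120.6 MPa.

σ ≈ 121 MPa (tensile)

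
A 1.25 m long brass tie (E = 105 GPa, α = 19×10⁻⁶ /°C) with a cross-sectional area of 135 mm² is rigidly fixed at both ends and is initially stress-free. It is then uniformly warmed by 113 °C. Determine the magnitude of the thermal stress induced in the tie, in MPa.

With length fixed, the mechanical strain must cancel the thermal strain αΔT = 19×10⁻⁶ × 113 = 2147×10⁻⁶.
σ = EαΔT = 105×10³ × 19×10⁻⁶ × 113 = 225.4 MPa (compressive; the tie is trying to expand).

σ ≈ 225 MPa (compressive)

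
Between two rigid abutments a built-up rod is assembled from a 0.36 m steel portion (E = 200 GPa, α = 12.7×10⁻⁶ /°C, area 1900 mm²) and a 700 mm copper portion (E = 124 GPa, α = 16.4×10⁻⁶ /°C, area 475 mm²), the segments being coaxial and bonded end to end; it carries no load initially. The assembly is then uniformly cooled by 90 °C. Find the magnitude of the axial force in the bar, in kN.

Free thermal contraction of the whole bar: Σ αᵢΔT Lᵢ = 12.7×10⁻⁶×90×360 + 16.4×10⁻⁶×90×700 = 1.445 mm.
The walls prevent any net length change, so an axial force P (same in every segment) develops. Compatibility: P · Σ Lᵢ/(AᵢEᵢ) = δ_free.
The series flexibility is Σ Lᵢ/(AᵢEᵢ) = 360/(1900×200×10³) + 700/(475×124×10³) = 1.283×10⁻⁵ mm/N.
So P = 1.445 / 1.283×10⁻⁵ = 112.6 kN, tensile.

P ≈ 113 kN (tensile)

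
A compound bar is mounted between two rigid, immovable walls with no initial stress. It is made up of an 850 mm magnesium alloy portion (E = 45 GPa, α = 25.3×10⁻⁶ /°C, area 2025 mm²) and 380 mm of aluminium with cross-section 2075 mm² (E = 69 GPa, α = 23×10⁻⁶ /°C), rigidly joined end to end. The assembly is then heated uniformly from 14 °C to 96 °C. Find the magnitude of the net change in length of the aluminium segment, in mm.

If the supports were absent, the total length change would be Σ αᵢΔT Lᵢ = 25.3×10⁻⁶×82×850 + 23×10⁻⁶×82×380 = 2.48 mm.
The walls prevent any net length change, so an axial force P (same in every segment) develops. Compatibility: P · Σ Lᵢ/(AᵢEᵢ) = δ_free.
The series flexibility is Σ Lᵢ/(AᵢEᵢ) = 850/(2025×45×10³) + 380/(2075×69×10³) = 1.198×10⁻⁵ mm/N.
Hence P = δ_free / Σ(L/AE) = 2.48/1.198×10⁻⁵ = 207 kN (compressive).
For the aluminium segment, free thermal change = 23×10⁻⁶×82×380 = 0.7167 mm and elastic change from P = 207000×380/(2075×69×10³) = 0.5494 mm; these oppose, so the net change is 0.167 mm (segment lengthens).

|ΔL| ≈ 0.167 mm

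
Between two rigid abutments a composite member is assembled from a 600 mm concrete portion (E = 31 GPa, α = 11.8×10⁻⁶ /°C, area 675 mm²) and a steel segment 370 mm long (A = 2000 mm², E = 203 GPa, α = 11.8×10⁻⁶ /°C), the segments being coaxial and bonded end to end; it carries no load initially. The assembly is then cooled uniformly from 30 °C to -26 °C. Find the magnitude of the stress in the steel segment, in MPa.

σ ≈ 10.8 MPa (tensile)

Free thermal contraction of the whole bar: Σ αᵢΔT Lᵢ = 11.8×10⁻⁶×56×600 + 11.8×10⁻⁶×56×370 = 0.641 mm.
Since the ends are fixed, an axial force P builds up, equal in every segment, with P · Σ Lᵢ/(AᵢEᵢ) = δ_free.
The series flexibility is Σ Lᵢ/(AᵢEᵢ) = 600/(675×31×10³) + 370/(2000×203×10³) = 2.959×10⁻⁵ mm/N.
So P = 0.641 / 2.959×10⁻⁵ = 21.67 kN, tensile.
σ_{steel} = P / A = 21670 / 2000 = 10.83 MPa.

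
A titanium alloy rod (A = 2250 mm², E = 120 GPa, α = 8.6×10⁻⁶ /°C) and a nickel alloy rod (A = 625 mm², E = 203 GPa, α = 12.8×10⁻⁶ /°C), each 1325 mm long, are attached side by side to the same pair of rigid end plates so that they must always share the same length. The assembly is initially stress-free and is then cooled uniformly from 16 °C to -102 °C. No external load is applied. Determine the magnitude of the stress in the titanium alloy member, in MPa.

Both members must finish at the same length. With the larger α, the nickel alloy tends to over-contract; the plates restrain it, putting the nickel alloy in tension and the titanium alloy in compression. With no external load the two internal forces are equal and opposite, magnitude P.
Compatibility of the two members (thermal + elastic change equal): (α₁ − α₂)ΔT = P·[1/(A₁E₁) + 1/(A₂E₂)].
|α₁ − α₂|·ΔT = 4.2×10⁻⁶ × 118 = 0.0004956.
1/(A₁E₁) + 1/(A₂E₂) = 1/(2250×120×10³) + 1/(625×203×10³) = 1.159×10⁻⁸ N⁻¹.
So P = 0.0004956 / 1.159×10⁻⁸ = 42.78 kN.
σ_{titanium alloy} = P/A₁ = 42780/2250 = 19.01 MPa, compressive.

σ ≈ 19 MPa (compressive)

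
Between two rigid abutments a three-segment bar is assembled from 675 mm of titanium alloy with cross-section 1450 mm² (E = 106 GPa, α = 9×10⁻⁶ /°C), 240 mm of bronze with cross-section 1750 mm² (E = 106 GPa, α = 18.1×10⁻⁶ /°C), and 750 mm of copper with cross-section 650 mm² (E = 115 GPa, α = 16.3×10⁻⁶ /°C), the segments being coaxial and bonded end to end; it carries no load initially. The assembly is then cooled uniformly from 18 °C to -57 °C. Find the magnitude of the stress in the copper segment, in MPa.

With the walls removed the bar would change length by δ_free = Σ αᵢΔT Lᵢ = 9×10⁻⁶×75×675 + 18.1×10⁻⁶×75×240 + 16.3×10⁻⁶×75×750 = 1.698 mm.
The walls prevent any net length change, so an axial force P (same in every segment) develops. Compatibility: P · Σ Lᵢ/(AᵢEᵢ) = δ_free.
The series flexibility is Σ Lᵢ/(AᵢEᵢ) = 675/(1450×106×10³) + 240/(1750×106×10³) + 750/(650×115×10³) = 1.572×10⁻⁵ mm/N.
So P = 1.698 / 1.572×10⁻⁵ = 108 kN, tensile.
σ_{copper} = P / A = 108000 / 650 = 166.2 MPa.

σ ≈ 166 MPa (tensile)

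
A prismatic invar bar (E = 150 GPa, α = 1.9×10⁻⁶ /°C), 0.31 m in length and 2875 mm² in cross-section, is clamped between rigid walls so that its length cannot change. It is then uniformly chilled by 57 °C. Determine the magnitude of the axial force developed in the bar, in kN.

P ≈ 46.7 kN (tensile)

The ends cannot move, so σ = EαΔT = 150×10³ × 1.9×10⁻⁶ × 57 = 16.24 MPa.
P = AEαΔT = 2875 × 150×10³ × 1.9×10⁻⁶ × 57 = 46.7 kN (tensile).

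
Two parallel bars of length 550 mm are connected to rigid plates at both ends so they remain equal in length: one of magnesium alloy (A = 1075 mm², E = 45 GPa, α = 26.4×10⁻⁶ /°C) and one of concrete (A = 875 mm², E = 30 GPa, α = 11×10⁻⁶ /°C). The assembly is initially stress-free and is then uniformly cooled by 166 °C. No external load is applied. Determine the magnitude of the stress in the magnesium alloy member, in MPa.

σ ≈ 40.5 MPa (tensile)

Equilibrium of a rigid end plate with no external load gives equal and opposite internal forces ±P in the two members. Since α_{magnesium alloy} > α_{concrete}, cooling drives the magnesium alloy into tension and the concrete into compression.
Equating the net (thermal + elastic) strains gives |α₁ − α₂|·ΔT = P·[1/(A₁E₁) + 1/(A₂E₂)].
|α₁ − α₂|·ΔT = 15.4×10⁻⁶ × 166 = 0.002556.
1/(A₁E₁) + 1/(A₂E₂) = 1/(1075×45×10³) + 1/(875×30×10³) = 5.877×10⁻⁸ N⁻¹.
So P = 0.002556 / 5.877×10⁻⁸ = 43.5 kN.
σ_{magnesium alloy} = P/A₁ = 43500/1075 = 40.47 MPa, tensile.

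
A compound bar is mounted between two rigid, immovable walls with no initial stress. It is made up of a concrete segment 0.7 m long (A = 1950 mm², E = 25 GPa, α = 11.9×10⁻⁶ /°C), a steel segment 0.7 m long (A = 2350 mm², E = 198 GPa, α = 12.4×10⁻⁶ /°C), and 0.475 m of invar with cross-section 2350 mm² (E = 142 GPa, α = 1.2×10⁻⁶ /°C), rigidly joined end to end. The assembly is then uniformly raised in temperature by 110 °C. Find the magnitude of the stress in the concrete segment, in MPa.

With the walls removed the bar would change length by δ_free = Σ αᵢΔT Lᵢ = 11.9×10⁻⁶×110×700 + 12.4×10⁻⁶×110×700 + 1.2×10⁻⁶×110×475 = 1.934 mm.
The walls prevent any net length change, so an axial force P (same in every segment) develops. Compatibility: P · Σ Lᵢ/(AᵢEᵢ) = δ_free.
Σ Lᵢ/(AᵢEᵢ) = 700/(1950×25×10³) + 700/(2350×198×10³) + 475/(2350×142×10³) = 1.729×10⁻⁵ mm/N.
Hence P = δ_free / Σ(L/AE) = 1.934/1.729×10⁻⁵ = 111.9 kN (compressive).
σ_{concrete} = P / A = 111900 / 1950 = 57.37 MPa.

σ ≈ 57.4 MPa (compressive)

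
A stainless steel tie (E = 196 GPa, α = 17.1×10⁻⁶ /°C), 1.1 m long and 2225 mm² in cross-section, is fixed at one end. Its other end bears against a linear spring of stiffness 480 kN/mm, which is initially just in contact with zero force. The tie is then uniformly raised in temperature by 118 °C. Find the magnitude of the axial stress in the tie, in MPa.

σ ≈ 217 MPa (compressive)

Free thermal expansion: δ_free = αΔT L = 17.1×10⁻⁶ × 118 × 1100 = 2.22 mm.
With a force P in the spring, the elastic change of the tie is PL/(AE) and that of the spring is P/k; compatibility requires their sum to equal δ_free.
So P = δ_free / [L/(AE) + 1/k] = 2.22 / [ 1100/(2225×196×10³) + 1/(480×10³) ].
P = 2.22 / 4.606×10⁻⁶ = 481900 N.
σ = P/A = 481900/2225 = 216.6 MPa.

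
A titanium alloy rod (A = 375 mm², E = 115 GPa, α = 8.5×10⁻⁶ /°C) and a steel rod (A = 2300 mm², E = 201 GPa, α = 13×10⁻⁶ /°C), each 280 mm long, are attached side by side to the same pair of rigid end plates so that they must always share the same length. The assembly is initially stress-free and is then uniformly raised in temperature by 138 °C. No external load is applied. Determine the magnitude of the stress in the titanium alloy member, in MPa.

Both members must finish at the same length. With the larger α, the steel tends to over-expand; the plates restrain it, putting the steel in compression and the titanium alloy in tension. With no external load the two internal forces are equal and opposite, magnitude P.
Compatibility of the two members (thermal + elastic change equal): (α₁ − α₂)ΔT = P·[1/(A₁E₁) + 1/(A₂E₂)].
|α₁ − α₂|·ΔT = 4.5×10⁻⁶ × 138 = 0.000621.
1/(A₁E₁) + 1/(A₂E₂) = 1/(375×115×10³) + 1/(2300×201×10³) = 2.535×10⁻⁸ N⁻¹.
P = 0.000621 / 2.535×10⁻⁸ = 24500 N = 24.5 kN.
σ_{titanium alloy} = P/A₁ = 24500/375 = 65.32 MPa, tensile.

σ ≈ 65.3 MPa (tensile)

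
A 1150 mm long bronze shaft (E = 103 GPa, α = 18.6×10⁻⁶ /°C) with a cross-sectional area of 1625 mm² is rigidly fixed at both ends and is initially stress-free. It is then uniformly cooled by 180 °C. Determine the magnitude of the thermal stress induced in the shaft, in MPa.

σ ≈ 345 MPa (tensile)

The supports are rigid, so the total axial strain is zero. The restrained thermal strain is ε = αΔT = 18.6×10⁻⁶ × 180 = 3348×10⁻⁶.
σ = EαΔT = 103×10³ × 18.6×10⁻⁶ × 180 = 344.8 MPa (tensile; the shaft is trying to contract).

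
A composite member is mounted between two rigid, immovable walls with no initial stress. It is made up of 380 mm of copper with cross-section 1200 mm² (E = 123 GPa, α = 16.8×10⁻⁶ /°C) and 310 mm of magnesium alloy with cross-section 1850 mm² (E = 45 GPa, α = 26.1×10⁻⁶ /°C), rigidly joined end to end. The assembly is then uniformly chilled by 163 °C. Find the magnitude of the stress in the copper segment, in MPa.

σ ≈ 312 MPa (tensile)

With the walls removed the bar would change length by δ_free = Σ αᵢΔT Lᵢ = 16.8×10⁻⁶×163×380 + 26.1×10⁻⁶×163×310 = 2.359 mm.
The rigid supports impose zero overall length change; the single axial force P common to all segments must satisfy P Σ Lᵢ/(AᵢEᵢ) = δ_free.
The series flexibility is Σ Lᵢ/(AᵢEᵢ) = 380/(1200×123×10³) + 310/(1850×45×10³) = 6.298×10⁻⁶ mm/N.
P = 2.359 / 6.298×10⁻⁶ = 374600 N = 374.6 kN, tensile.
σ_{copper} = P / A = 374600 / 1200 = 312.2 MPa.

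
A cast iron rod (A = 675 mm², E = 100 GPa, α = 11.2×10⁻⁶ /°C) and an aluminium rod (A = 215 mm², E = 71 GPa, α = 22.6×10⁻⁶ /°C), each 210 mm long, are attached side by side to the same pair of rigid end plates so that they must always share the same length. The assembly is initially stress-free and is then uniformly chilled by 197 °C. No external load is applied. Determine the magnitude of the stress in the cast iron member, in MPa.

σ ≈ 41.4 MPa (compressive)

Both members must finish at the same length. With the larger α, the aluminium tends to over-contract; the plates restrain it, putting the aluminium in tension and the cast iron in compression. With no external load the two internal forces are equal and opposite, magnitude P.
Compatibility of the two members (thermal + elastic change equal): (α₁ − α₂)ΔT = P·[1/(A₁E₁) + 1/(A₂E₂)].
|α₁ − α₂|·ΔT = 11.4×10⁻⁶ × 197 = 0.002246.
1/(A₁E₁) + 1/(A₂E₂) = 1/(675×100×10³) + 1/(215×71×10³) = 8.032×10⁻⁸ N⁻¹.
P = 0.002246 / 8.032×10⁻⁸ = 27960 N = 27.96 kN.
σ_{cast iron} = P/A₁ = 27960/675 = 41.42 MPa, compressive.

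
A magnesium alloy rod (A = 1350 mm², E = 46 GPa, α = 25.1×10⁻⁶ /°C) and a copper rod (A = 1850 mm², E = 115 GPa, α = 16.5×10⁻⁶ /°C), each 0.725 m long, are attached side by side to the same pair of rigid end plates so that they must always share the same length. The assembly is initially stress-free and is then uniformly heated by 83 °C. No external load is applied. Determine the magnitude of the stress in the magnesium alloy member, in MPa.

σ ≈ 25.4 MPa (compressive)

The magnesium alloy has the larger α, so on heating it would change length more than the copper if both were free. The rigid plates force a common final length, so the magnesium alloy is put into compression and the copper into tension, with equal and opposite forces P (no external load).
Setting the final lengths equal and cancelling L: (α₁ − α₂)ΔT = P/(A₁E₁) + P/(A₂E₂).
|α₁ − α₂|·ΔT = 8.6×10⁻⁶ × 83 = 0.0007138.
1/(A₁E₁) + 1/(A₂E₂) = 1/(1350×46×10³) + 1/(1850×115×10³) = 2.08×10⁻⁸ N⁻¹.
P = 0.0007138 / 2.08×10⁻⁸ = 34310 N = 34.31 kN.
σ_{magnesium alloy} = P/A₁ = 34310/1350 = 25.42 MPa, compressive.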